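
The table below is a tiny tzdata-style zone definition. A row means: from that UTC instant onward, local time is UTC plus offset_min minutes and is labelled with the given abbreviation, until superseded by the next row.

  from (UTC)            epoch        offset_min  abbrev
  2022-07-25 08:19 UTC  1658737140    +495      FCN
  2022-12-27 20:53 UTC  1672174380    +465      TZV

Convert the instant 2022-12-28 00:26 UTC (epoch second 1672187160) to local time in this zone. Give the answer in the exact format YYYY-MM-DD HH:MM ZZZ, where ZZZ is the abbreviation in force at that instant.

Query: 2022-12-28 00:26 UTC
Rule 2/2 (TZV, +07:45): 2022-12-27 20:53 UTC ≤ query < +∞
0·60 + 26 + 465 = 491 min
491 = 0·1440 + 491; 491 = 8·60 + 11 → 08:11, same day
→ 2022-12-28 08:11 TZV

2022-12-28 08:11 TZV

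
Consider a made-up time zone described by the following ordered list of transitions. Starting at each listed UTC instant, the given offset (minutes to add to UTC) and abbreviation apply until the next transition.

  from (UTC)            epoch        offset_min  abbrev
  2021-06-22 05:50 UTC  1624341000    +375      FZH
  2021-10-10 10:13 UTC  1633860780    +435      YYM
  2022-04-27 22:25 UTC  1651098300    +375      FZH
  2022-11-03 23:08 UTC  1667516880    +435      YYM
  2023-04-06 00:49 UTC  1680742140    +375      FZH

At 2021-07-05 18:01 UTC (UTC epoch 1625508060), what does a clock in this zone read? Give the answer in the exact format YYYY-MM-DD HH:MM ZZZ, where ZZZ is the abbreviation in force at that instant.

2021-07-06 00:16 FZH

Query: 2021-07-05 18:01 UTC
Rule 1/5 (FZH, +06:15): 2021-06-22 05:50 UTC ≤ query < 2021-10-10 10:13 UTC
18·60 + 1 + 375 = 1456 min
1456 = 1·1440 + 16; 16 = 0·60 + 16 → 00:16, 2021-07-05 + 1 day = 2021-07-06
→ 2021-07-06 00:16 FZH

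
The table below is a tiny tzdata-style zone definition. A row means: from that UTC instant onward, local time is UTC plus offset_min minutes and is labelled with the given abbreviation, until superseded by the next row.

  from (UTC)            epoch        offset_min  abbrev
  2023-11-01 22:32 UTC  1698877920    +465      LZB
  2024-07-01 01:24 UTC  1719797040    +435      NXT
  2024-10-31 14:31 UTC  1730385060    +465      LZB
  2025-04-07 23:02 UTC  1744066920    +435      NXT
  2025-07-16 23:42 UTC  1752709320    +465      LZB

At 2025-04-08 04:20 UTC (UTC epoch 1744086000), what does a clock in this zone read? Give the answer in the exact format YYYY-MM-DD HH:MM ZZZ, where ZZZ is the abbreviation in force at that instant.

Query: 2025-04-08 04:20 UTC
Rule 4/5 (NXT, +07:15): 2025-04-07 23:02 UTC ≤ query < 2025-07-16 23:42 UTC
4·60 + 20 + 435 = 695 min
695 = 0·1440 + 695; 695 = 11·60 + 35 → 11:35, same day
→ 2025-04-08 11:35 NXT

2025-04-08 11:35 NXT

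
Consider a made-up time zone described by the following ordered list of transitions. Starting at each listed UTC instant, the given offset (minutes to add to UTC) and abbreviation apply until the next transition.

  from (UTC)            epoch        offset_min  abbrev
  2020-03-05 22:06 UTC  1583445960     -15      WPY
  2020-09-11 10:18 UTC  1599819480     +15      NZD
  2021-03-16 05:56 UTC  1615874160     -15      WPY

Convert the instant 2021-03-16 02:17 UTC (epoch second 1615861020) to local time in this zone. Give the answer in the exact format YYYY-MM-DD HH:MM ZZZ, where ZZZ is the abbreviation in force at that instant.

Query: 2021-03-16 02:17 UTC
Rule 2/3 (NZD, +00:15): 2020-09-11 10:18 UTC ≤ query < 2021-03-16 05:56 UTC
2·60 + 17 + 15 = 152 min
152 = 0·1440 + 152; 152 = 2·60 + 32 → 02:32, same day
→ 2021-03-16 02:32 NZD

2021-03-16 02:32 NZD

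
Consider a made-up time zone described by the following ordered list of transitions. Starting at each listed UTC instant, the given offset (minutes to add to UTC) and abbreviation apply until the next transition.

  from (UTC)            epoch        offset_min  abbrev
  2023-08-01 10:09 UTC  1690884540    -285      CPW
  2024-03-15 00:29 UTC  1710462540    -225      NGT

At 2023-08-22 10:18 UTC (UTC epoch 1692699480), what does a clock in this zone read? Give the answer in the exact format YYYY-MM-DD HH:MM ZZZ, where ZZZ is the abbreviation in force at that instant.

Query: 2023-08-22 10:18 UTC
Rule 1/2 (CPW, -04:45): 2023-08-01 10:09 UTC ≤ query < 2024-03-15 00:29 UTC
10·60 + 18 - 285 = 333 min
333 = 0·1440 + 333; 333 = 5·60 + 33 → 05:33, same day
→ 2023-08-22 05:33 CPW

2023-08-22 05:33 CPW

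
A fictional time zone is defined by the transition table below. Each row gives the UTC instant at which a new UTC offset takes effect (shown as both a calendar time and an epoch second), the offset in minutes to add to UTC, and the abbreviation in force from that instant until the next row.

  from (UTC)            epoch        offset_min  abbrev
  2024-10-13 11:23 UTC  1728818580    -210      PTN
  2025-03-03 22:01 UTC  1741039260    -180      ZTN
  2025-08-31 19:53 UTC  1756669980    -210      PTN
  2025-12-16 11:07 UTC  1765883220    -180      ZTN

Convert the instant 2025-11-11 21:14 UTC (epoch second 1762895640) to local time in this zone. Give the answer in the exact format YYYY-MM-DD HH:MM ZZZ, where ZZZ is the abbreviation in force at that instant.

2025-11-11 17:44 PTN

Query: 2025-11-11 21:14 UTC
Rule 3/4 (PTN, -03:30): 2025-08-31 19:53 UTC ≤ query < 2025-12-16 11:07 UTC
21·60 + 14 - 210 = 1064 min
1064 = 0·1440 + 1064; 1064 = 17·60 + 44 → 17:44, same day
→ 2025-11-11 17:44 PTN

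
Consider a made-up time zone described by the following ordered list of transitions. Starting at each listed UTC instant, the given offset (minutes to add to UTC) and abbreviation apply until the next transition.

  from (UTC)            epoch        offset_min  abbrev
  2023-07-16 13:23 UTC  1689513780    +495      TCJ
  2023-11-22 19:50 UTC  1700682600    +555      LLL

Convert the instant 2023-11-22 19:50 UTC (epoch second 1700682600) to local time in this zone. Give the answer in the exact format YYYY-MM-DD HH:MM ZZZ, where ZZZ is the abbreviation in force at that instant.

2023-11-23 05:05 LLL

Query: 2023-11-22 19:50 UTC
Rule 2/2 (LLL, +09:15): 2023-11-22 19:50 UTC ≤ query < +∞
19·60 + 50 + 555 = 1745 min
1745 = 1·1440 + 305; 305 = 5·60 + 5 → 05:05, 2023-11-22 + 1 day = 2023-11-23
→ 2023-11-23 05:05 LLL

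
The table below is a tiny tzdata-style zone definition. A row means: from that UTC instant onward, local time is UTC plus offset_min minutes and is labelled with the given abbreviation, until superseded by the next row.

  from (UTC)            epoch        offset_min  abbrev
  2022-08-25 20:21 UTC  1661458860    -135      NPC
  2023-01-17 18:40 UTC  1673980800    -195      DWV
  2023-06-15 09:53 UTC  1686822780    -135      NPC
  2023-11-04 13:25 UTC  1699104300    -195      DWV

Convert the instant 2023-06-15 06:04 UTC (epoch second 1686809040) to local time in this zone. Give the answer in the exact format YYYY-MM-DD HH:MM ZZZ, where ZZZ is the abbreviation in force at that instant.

Query: 2023-06-15 06:04 UTC
Rule 2/4 (DWV, -03:15): 2023-01-17 18:40 UTC ≤ query < 2023-06-15 09:53 UTC
6·60 + 4 - 195 = 169 min
169 = 0·1440 + 169; 169 = 2·60 + 49 → 02:49, same day
→ 2023-06-15 02:49 DWV

2023-06-15 02:49 DWV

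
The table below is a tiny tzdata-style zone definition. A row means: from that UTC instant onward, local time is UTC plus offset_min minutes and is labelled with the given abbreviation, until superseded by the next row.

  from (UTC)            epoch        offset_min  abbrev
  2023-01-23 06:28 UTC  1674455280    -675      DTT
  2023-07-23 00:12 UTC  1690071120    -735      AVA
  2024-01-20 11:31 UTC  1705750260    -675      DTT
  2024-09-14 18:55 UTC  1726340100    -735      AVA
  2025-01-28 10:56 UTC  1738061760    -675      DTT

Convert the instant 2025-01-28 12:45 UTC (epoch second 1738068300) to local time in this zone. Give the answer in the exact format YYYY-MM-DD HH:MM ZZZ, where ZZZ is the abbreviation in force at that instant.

Query: 2025-01-28 12:45 UTC
Rule 5/5 (DTT, -11:15): 2025-01-28 10:56 UTC ≤ query < +∞
12·60 + 45 - 675 = 90 min
90 = 0·1440 + 90; 90 = 1·60 + 30 → 01:30, same day
→ 2025-01-28 01:30 DTT

2025-01-28 01:30 DTT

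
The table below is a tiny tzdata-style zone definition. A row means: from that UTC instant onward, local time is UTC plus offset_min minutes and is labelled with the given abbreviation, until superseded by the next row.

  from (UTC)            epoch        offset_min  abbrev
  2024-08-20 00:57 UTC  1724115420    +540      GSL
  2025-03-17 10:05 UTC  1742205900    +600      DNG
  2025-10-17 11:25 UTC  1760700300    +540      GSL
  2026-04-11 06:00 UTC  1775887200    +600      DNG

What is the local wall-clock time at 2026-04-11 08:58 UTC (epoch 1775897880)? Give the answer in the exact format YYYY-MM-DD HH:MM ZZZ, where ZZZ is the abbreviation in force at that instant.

2026-04-11 18:58 DNG

Query: 2026-04-11 08:58 UTC
Rule 4/4 (DNG, +10:00): 2026-04-11 06:00 UTC ≤ query < +∞
8·60 + 58 + 600 = 1138 min
1138 = 0·1440 + 1138; 1138 = 18·60 + 58 → 18:58, same day
→ 2026-04-11 18:58 DNG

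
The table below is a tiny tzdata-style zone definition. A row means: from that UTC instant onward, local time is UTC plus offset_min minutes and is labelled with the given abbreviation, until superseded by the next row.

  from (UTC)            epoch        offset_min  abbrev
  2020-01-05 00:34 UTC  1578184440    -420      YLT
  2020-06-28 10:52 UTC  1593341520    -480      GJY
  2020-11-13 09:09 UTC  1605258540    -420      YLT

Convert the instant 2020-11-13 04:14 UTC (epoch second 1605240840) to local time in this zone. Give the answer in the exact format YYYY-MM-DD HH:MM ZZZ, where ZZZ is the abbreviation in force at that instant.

2020-11-12 20:14 GJY

Query: 2020-11-13 04:14 UTC
Rule 2/3 (GJY, -08:00): 2020-06-28 10:52 UTC ≤ query < 2020-11-13 09:09 UTC
4·60 + 14 - 480 = -226 min
-226 = -1·1440 + 1214; 1214 = 20·60 + 14 → 20:14, 2020-11-13 - 1 day = 2020-11-12
→ 2020-11-12 20:14 GJY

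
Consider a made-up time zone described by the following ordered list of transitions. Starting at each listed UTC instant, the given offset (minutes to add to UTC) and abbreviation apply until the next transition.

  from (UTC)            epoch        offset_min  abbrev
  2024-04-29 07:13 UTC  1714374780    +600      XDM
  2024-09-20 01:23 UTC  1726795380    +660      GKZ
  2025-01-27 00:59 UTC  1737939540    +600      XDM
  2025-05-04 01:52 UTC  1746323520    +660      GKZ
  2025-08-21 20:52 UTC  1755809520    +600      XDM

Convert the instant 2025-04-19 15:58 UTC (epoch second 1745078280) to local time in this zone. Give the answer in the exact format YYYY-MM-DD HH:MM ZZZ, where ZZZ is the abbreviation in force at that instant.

Query: 2025-04-19 15:58 UTC
Rule 3/5 (XDM, +10:00): 2025-01-27 00:59 UTC ≤ query < 2025-05-04 01:52 UTC
15·60 + 58 + 600 = 1558 min
1558 = 1·1440 + 118; 118 = 1·60 + 58 → 01:58, 2025-04-19 + 1 day = 2025-04-20
→ 2025-04-20 01:58 XDM

2025-04-20 01:58 XDM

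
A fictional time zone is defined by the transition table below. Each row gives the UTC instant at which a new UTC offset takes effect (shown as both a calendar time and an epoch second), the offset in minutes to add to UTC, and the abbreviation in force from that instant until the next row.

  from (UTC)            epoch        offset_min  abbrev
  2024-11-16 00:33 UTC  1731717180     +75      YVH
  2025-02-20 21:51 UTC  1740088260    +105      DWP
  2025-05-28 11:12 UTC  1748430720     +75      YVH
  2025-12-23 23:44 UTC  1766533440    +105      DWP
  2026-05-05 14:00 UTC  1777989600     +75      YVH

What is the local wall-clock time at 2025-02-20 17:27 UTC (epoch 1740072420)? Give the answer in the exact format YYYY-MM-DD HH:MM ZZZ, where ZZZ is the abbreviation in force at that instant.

Query: 2025-02-20 17:27 UTC
Rule 1/5 (YVH, +01:15): 2024-11-16 00:33 UTC ≤ query < 2025-02-20 21:51 UTC
17·60 + 27 + 75 = 1122 min
1122 = 0·1440 + 1122; 1122 = 18·60 + 42 → 18:42, same day
→ 2025-02-20 18:42 YVH

2025-02-20 18:42 YVH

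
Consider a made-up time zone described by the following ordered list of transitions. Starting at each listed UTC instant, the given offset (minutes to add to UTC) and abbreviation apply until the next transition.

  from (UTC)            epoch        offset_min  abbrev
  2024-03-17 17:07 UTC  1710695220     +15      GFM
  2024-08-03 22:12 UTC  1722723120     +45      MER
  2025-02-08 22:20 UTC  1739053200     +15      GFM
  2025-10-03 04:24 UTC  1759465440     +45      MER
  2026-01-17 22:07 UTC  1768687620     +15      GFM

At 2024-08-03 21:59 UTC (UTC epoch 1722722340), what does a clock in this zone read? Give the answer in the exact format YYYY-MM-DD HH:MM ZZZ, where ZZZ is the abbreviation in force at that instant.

2024-08-03 22:14 GFM

Query: 2024-08-03 21:59 UTC
Rule 1/5 (GFM, +00:15): 2024-03-17 17:07 UTC ≤ query < 2024-08-03 22:12 UTC
21·60 + 59 + 15 = 1334 min
1334 = 0·1440 + 1334; 1334 = 22·60 + 14 → 22:14, same day
→ 2024-08-03 22:14 GFM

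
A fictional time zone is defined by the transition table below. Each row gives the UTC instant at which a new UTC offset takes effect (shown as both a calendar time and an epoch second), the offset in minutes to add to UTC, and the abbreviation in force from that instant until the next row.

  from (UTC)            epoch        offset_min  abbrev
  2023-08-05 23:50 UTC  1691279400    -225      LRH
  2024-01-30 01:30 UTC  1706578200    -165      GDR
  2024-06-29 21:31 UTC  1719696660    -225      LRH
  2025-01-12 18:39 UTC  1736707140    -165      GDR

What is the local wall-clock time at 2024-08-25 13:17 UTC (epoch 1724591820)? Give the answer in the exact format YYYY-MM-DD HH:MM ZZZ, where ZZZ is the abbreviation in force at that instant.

Query: 2024-08-25 13:17 UTC
Rule 3/4 (LRH, -03:45): 2024-06-29 21:31 UTC ≤ query < 2025-01-12 18:39 UTC
13·60 + 17 - 225 = 572 min
572 = 0·1440 + 572; 572 = 9·60 + 32 → 09:32, same day
→ 2024-08-25 09:32 LRH

2024-08-25 09:32 LRH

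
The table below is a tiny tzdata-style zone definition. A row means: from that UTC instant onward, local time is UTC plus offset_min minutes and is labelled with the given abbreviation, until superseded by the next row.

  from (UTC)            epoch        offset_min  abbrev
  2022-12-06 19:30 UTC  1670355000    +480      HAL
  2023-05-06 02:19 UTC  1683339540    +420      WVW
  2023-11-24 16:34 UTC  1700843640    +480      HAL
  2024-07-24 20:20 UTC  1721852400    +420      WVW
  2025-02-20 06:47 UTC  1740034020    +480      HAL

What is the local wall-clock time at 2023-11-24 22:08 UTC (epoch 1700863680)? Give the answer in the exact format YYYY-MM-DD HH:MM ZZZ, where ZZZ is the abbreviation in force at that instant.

Query: 2023-11-24 22:08 UTC
Rule 3/5 (HAL, +08:00): 2023-11-24 16:34 UTC ≤ query < 2024-07-24 20:20 UTC
22·60 + 8 + 480 = 1808 min
1808 = 1·1440 + 368; 368 = 6·60 + 8 → 06:08, 2023-11-24 + 1 day = 2023-11-25
→ 2023-11-25 06:08 HAL

2023-11-25 06:08 HAL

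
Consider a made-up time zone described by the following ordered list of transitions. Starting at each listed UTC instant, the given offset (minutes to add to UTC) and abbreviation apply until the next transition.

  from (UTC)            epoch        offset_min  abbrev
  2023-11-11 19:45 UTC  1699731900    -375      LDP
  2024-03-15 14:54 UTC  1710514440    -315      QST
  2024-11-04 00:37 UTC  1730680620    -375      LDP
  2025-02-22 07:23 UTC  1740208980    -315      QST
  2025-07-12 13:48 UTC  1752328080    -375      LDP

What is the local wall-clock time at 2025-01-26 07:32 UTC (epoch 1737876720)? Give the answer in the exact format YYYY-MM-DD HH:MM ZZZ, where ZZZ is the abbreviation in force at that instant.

2025-01-26 01:17 LDP

Query: 2025-01-26 07:32 UTC
Rule 3/5 (LDP, -06:15): 2024-11-04 00:37 UTC ≤ query < 2025-02-22 07:23 UTC
7·60 + 32 - 375 = 77 min
77 = 0·1440 + 77; 77 = 1·60 + 17 → 01:17, same day
→ 2025-01-26 01:17 LDP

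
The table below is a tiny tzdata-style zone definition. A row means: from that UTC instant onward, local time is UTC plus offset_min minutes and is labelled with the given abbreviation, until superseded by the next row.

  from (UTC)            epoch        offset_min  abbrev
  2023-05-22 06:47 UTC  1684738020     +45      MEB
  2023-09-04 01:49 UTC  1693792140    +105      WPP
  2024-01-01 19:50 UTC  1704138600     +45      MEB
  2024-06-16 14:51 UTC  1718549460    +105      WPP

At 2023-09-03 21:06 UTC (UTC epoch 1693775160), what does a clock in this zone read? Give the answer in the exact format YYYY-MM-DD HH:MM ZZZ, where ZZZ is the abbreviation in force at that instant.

2023-09-03 21:51 MEB

Query: 2023-09-03 21:06 UTC
Rule 1/4 (MEB, +00:45): 2023-05-22 06:47 UTC ≤ query < 2023-09-04 01:49 UTC
21·60 + 6 + 45 = 1311 min
1311 = 0·1440 + 1311; 1311 = 21·60 + 51 → 21:51, same day
→ 2023-09-03 21:51 MEB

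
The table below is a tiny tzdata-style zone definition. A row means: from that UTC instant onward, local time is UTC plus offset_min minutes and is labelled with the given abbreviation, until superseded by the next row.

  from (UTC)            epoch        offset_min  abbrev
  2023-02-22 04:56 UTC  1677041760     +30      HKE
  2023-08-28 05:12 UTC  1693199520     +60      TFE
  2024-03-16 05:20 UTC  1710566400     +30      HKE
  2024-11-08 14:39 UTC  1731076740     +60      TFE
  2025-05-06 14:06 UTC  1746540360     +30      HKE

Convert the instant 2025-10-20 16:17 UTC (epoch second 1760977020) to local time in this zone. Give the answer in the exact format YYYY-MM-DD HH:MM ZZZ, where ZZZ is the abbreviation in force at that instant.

Query: 2025-10-20 16:17 UTC
Rule 5/5 (HKE, +00:30): 2025-05-06 14:06 UTC ≤ query < +∞
16·60 + 17 + 30 = 1007 min
1007 = 0·1440 + 1007; 1007 = 16·60 + 47 → 16:47, same day
→ 2025-10-20 16:47 HKE

2025-10-20 16:47 HKE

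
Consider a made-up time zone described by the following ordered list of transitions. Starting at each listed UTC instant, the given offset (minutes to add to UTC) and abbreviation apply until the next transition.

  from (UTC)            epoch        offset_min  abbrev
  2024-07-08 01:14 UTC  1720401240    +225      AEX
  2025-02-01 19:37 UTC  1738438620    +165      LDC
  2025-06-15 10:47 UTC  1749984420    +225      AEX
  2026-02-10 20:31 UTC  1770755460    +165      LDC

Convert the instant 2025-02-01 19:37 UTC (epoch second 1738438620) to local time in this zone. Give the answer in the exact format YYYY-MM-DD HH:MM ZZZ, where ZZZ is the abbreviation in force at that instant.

2025-02-01 22:22 LDC

Query: 2025-02-01 19:37 UTC
Rule 2/4 (LDC, +02:45): 2025-02-01 19:37 UTC ≤ query < 2025-06-15 10:47 UTC
19·60 + 37 + 165 = 1342 min
1342 = 0·1440 + 1342; 1342 = 22·60 + 22 → 22:22, same day
→ 2025-02-01 22:22 LDC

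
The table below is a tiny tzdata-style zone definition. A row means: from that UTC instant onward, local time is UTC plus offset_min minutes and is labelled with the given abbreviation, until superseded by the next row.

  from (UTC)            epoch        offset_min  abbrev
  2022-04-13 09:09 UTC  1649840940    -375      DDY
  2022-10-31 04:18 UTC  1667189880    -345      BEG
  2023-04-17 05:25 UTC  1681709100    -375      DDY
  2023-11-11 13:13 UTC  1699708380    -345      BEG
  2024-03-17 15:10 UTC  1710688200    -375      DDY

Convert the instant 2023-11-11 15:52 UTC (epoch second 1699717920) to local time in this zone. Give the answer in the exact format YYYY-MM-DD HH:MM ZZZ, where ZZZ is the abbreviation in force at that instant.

Query: 2023-11-11 15:52 UTC
Rule 4/5 (BEG, -05:45): 2023-11-11 13:13 UTC ≤ query < 2024-03-17 15:10 UTC
15·60 + 52 - 345 = 607 min
607 = 0·1440 + 607; 607 = 10·60 + 7 → 10:07, same day
→ 2023-11-11 10:07 BEG

2023-11-11 10:07 BEG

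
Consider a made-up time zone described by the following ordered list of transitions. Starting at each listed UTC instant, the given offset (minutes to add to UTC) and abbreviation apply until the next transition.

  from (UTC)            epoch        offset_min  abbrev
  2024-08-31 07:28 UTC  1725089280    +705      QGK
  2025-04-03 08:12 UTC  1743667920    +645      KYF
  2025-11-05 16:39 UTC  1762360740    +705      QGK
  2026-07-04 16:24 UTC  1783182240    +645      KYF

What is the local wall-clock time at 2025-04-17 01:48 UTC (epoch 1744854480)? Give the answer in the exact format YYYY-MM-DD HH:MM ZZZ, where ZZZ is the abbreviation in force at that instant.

Query: 2025-04-17 01:48 UTC
Rule 2/4 (KYF, +10:45): 2025-04-03 08:12 UTC ≤ query < 2025-11-05 16:39 UTC
1·60 + 48 + 645 = 753 min
753 = 0·1440 + 753; 753 = 12·60 + 33 → 12:33, same day
→ 2025-04-17 12:33 KYF

2025-04-17 12:33 KYF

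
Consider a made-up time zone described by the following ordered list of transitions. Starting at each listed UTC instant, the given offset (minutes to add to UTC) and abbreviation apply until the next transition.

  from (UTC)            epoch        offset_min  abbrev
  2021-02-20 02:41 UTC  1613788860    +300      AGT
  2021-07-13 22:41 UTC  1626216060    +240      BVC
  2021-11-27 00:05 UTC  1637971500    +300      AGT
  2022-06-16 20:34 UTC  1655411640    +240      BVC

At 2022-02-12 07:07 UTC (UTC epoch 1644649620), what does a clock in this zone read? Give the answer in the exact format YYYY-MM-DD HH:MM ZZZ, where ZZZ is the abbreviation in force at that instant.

Query: 2022-02-12 07:07 UTC
Rule 3/4 (AGT, +05:00): 2021-11-27 00:05 UTC ≤ query < 2022-06-16 20:34 UTC
7·60 + 7 + 300 = 727 min
727 = 0·1440 + 727; 727 = 12·60 + 7 → 12:07, same day
→ 2022-02-12 12:07 AGT

2022-02-12 12:07 AGT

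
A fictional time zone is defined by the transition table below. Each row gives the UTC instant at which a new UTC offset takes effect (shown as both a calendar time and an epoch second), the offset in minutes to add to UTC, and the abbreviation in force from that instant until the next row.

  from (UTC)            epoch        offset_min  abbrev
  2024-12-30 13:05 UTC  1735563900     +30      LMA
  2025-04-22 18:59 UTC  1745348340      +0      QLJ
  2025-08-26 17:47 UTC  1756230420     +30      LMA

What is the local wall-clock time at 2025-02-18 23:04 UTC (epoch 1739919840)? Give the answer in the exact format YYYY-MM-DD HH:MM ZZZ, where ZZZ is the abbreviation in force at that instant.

2025-02-18 23:34 LMA

Query: 2025-02-18 23:04 UTC
Rule 1/3 (LMA, +00:30): 2024-12-30 13:05 UTC ≤ query < 2025-04-22 18:59 UTC
23·60 + 4 + 30 = 1414 min
1414 = 0·1440 + 1414; 1414 = 23·60 + 34 → 23:34, same day
→ 2025-02-18 23:34 LMA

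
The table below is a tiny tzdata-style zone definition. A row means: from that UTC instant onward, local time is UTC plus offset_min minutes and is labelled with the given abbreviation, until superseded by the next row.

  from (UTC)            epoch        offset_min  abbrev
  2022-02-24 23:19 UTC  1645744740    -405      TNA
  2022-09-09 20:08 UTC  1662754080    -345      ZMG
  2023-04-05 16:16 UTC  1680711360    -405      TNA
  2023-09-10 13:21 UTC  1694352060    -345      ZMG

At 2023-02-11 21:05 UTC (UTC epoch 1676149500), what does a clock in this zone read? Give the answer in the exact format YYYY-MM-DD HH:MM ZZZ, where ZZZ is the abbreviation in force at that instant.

Query: 2023-02-11 21:05 UTC
Rule 2/4 (ZMG, -05:45): 2022-09-09 20:08 UTC ≤ query < 2023-04-05 16:16 UTC
21·60 + 5 - 345 = 920 min
920 = 0·1440 + 920; 920 = 15·60 + 20 → 15:20, same day
→ 2023-02-11 15:20 ZMG

2023-02-11 15:20 ZMG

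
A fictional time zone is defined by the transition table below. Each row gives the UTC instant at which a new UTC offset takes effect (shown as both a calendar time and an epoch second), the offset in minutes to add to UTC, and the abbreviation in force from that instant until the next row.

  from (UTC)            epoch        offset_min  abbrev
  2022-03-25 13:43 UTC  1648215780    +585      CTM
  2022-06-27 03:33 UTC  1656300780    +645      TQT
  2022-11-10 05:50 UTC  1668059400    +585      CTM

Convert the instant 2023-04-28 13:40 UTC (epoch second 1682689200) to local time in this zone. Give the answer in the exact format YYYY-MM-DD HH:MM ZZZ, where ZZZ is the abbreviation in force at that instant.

Query: 2023-04-28 13:40 UTC
Rule 3/3 (CTM, +09:45): 2022-11-10 05:50 UTC ≤ query < +∞
13·60 + 40 + 585 = 1405 min
1405 = 0·1440 + 1405; 1405 = 23·60 + 25 → 23:25, same day
→ 2023-04-28 23:25 CTM

2023-04-28 23:25 CTM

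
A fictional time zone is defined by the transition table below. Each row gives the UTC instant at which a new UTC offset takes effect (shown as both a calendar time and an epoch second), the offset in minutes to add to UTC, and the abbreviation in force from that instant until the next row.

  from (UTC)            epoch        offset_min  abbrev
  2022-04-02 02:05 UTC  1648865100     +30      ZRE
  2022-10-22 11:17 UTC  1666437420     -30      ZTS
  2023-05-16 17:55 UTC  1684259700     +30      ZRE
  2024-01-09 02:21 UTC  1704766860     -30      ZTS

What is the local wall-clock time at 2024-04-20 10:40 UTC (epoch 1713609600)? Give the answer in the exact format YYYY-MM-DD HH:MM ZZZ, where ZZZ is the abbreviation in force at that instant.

Query: 2024-04-20 10:40 UTC
Rule 4/4 (ZTS, -00:30): 2024-01-09 02:21 UTC ≤ query < +∞
10·60 + 40 - 30 = 610 min
610 = 0·1440 + 610; 610 = 10·60 + 10 → 10:10, same day
→ 2024-04-20 10:10 ZTS

2024-04-20 10:10 ZTS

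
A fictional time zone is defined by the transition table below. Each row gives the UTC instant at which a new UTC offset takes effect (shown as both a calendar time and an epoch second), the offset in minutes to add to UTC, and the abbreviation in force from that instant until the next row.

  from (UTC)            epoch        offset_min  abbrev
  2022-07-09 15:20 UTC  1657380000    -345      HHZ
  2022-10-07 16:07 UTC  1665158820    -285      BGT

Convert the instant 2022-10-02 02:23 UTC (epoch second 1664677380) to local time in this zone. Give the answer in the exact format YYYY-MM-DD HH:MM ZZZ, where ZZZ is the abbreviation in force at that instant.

Query: 2022-10-02 02:23 UTC
Rule 1/2 (HHZ, -05:45): 2022-07-09 15:20 UTC ≤ query < 2022-10-07 16:07 UTC
2·60 + 23 - 345 = -202 min
-202 = -1·1440 + 1238; 1238 = 20·60 + 38 → 20:38, 2022-10-02 - 1 day = 2022-10-01
→ 2022-10-01 20:38 HHZ

2022-10-01 20:38 HHZ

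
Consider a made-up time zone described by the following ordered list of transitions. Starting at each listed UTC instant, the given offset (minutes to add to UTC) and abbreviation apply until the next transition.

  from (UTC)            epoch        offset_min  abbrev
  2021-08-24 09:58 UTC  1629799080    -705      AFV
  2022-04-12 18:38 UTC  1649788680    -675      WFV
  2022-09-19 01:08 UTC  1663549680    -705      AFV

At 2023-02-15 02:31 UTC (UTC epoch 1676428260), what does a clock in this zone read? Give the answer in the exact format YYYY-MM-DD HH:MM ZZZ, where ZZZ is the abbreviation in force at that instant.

2023-02-14 14:46 AFV

Query: 2023-02-15 02:31 UTC
Rule 3/3 (AFV, -11:45): 2022-09-19 01:08 UTC ≤ query < +∞
2·60 + 31 - 705 = -554 min
-554 = -1·1440 + 886; 886 = 14·60 + 46 → 14:46, 2023-02-15 - 1 day = 2023-02-14
→ 2023-02-14 14:46 AFV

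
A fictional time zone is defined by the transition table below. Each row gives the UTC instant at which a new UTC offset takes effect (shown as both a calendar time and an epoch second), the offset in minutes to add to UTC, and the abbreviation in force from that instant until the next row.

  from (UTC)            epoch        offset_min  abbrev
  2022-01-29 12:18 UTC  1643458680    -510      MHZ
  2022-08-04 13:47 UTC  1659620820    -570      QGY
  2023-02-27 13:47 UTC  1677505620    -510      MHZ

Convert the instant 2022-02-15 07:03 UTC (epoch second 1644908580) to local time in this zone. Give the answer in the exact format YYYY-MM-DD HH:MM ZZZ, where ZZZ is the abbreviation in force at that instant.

Query: 2022-02-15 07:03 UTC
Rule 1/3 (MHZ, -08:30): 2022-01-29 12:18 UTC ≤ query < 2022-08-04 13:47 UTC
7·60 + 3 - 510 = -87 min
-87 = -1·1440 + 1353; 1353 = 22·60 + 33 → 22:33, 2022-02-15 - 1 day = 2022-02-14
→ 2022-02-14 22:33 MHZ

2022-02-14 22:33 MHZ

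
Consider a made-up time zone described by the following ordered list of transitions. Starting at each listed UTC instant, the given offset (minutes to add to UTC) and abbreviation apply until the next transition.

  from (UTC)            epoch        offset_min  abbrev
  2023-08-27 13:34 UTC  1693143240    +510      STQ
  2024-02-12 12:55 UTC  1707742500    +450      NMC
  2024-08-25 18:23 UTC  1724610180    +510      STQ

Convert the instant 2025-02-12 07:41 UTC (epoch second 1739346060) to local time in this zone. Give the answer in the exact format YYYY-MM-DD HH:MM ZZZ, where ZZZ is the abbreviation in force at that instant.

Query: 2025-02-12 07:41 UTC
Rule 3/3 (STQ, +08:30): 2024-08-25 18:23 UTC ≤ query < +∞
7·60 + 41 + 510 = 971 min
971 = 0·1440 + 971; 971 = 16·60 + 11 → 16:11, same day
→ 2025-02-12 16:11 STQ

2025-02-12 16:11 STQ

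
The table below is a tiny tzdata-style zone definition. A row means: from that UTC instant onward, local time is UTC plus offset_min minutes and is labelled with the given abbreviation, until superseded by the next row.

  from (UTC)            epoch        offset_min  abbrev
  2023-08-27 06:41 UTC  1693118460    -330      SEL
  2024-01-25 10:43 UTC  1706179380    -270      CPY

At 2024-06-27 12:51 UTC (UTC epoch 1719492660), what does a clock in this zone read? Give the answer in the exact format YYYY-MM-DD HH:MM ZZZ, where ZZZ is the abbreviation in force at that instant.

2024-06-27 08:21 CPY

Query: 2024-06-27 12:51 UTC
Rule 2/2 (CPY, -04:30): 2024-01-25 10:43 UTC ≤ query < +∞
12·60 + 51 - 270 = 501 min
501 = 0·1440 + 501; 501 = 8·60 + 21 → 08:21, same day
→ 2024-06-27 08:21 CPY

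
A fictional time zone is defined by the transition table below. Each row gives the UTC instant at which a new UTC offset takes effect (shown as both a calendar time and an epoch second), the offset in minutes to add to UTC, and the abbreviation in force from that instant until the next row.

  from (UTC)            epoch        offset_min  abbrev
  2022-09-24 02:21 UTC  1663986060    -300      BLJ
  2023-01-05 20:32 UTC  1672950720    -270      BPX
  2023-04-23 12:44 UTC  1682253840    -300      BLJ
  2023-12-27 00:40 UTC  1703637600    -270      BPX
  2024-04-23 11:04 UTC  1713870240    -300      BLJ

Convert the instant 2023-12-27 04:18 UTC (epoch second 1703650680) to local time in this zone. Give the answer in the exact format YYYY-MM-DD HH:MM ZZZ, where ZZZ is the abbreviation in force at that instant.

2023-12-26 23:48 BPX

Query: 2023-12-27 04:18 UTC
Rule 4/5 (BPX, -04:30): 2023-12-27 00:40 UTC ≤ query < 2024-04-23 11:04 UTC
4·60 + 18 - 270 = -12 min
-12 = -1·1440 + 1428; 1428 = 23·60 + 48 → 23:48, 2023-12-27 - 1 day = 2023-12-26
→ 2023-12-26 23:48 BPX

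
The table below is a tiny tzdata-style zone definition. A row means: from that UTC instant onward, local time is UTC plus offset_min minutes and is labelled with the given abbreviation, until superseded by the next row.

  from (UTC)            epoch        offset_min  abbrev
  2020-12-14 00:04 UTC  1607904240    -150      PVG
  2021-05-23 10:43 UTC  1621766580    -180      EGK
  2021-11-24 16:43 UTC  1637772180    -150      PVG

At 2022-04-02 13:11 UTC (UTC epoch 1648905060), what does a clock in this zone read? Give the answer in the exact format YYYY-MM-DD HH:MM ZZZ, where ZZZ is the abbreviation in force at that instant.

Query: 2022-04-02 13:11 UTC
Rule 3/3 (PVG, -02:30): 2021-11-24 16:43 UTC ≤ query < +∞
13·60 + 11 - 150 = 641 min
641 = 0·1440 + 641; 641 = 10·60 + 41 → 10:41, same day
→ 2022-04-02 10:41 PVG

2022-04-02 10:41 PVG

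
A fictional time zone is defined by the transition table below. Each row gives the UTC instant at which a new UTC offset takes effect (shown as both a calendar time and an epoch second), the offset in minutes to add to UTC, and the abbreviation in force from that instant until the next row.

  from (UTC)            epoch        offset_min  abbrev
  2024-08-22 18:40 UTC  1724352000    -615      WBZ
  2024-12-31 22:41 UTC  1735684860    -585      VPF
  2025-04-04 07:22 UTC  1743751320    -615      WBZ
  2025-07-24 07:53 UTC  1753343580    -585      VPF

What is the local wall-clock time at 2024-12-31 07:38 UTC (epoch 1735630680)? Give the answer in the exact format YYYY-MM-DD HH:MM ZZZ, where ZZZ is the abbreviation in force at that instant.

Query: 2024-12-31 07:38 UTC
Rule 1/4 (WBZ, -10:15): 2024-08-22 18:40 UTC ≤ query < 2024-12-31 22:41 UTC
7·60 + 38 - 615 = -157 min
-157 = -1·1440 + 1283; 1283 = 21·60 + 23 → 21:23, 2024-12-31 - 1 day = 2024-12-30
→ 2024-12-30 21:23 WBZ

2024-12-30 21:23 WBZ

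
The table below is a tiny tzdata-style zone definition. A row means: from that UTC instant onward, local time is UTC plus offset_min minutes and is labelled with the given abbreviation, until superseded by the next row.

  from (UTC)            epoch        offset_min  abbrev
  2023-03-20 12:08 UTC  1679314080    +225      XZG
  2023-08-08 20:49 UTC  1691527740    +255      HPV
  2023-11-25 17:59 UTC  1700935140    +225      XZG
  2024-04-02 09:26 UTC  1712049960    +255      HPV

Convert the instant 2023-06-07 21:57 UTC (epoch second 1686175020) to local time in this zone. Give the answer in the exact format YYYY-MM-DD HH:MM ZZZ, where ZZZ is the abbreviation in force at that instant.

Query: 2023-06-07 21:57 UTC
Rule 1/4 (XZG, +03:45): 2023-03-20 12:08 UTC ≤ query < 2023-08-08 20:49 UTC
21·60 + 57 + 225 = 1542 min
1542 = 1·1440 + 102; 102 = 1·60 + 42 → 01:42, 2023-06-07 + 1 day = 2023-06-08
→ 2023-06-08 01:42 XZG

2023-06-08 01:42 XZG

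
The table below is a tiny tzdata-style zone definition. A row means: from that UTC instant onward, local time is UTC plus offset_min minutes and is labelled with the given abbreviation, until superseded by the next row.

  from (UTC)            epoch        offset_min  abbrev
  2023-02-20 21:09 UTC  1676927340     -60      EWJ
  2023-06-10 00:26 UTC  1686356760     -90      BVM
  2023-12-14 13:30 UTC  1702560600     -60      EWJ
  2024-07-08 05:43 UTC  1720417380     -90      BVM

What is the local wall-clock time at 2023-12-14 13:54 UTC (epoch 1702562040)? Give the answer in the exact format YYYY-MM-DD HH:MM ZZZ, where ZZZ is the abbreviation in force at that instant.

2023-12-14 12:54 EWJ

Query: 2023-12-14 13:54 UTC
Rule 3/4 (EWJ, -01:00): 2023-12-14 13:30 UTC ≤ query < 2024-07-08 05:43 UTC
13·60 + 54 - 60 = 774 min
774 = 0·1440 + 774; 774 = 12·60 + 54 → 12:54, same day
→ 2023-12-14 12:54 EWJ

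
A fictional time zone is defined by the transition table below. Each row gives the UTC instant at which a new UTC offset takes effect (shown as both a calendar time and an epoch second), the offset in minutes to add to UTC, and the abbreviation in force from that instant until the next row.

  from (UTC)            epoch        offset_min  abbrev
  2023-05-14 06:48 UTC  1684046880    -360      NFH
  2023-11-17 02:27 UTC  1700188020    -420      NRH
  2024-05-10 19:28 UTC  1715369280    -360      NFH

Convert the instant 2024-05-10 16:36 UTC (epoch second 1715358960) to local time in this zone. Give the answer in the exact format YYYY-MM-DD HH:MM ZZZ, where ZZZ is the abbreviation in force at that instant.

Query: 2024-05-10 16:36 UTC
Rule 2/3 (NRH, -07:00): 2023-11-17 02:27 UTC ≤ query < 2024-05-10 19:28 UTC
16·60 + 36 - 420 = 576 min
576 = 0·1440 + 576; 576 = 9·60 + 36 → 09:36, same day
→ 2024-05-10 09:36 NRH

2024-05-10 09:36 NRH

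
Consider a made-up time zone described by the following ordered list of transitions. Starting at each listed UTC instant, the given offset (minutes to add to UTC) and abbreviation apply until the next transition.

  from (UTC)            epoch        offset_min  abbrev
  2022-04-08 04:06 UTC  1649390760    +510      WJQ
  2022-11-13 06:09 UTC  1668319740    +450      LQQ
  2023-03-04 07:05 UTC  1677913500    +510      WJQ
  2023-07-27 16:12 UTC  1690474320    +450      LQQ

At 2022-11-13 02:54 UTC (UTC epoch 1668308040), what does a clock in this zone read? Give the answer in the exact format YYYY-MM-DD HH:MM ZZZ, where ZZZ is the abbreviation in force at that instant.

Query: 2022-11-13 02:54 UTC
Rule 1/4 (WJQ, +08:30): 2022-04-08 04:06 UTC ≤ query < 2022-11-13 06:09 UTC
2·60 + 54 + 510 = 684 min
684 = 0·1440 + 684; 684 = 11·60 + 24 → 11:24, same day
→ 2022-11-13 11:24 WJQ

2022-11-13 11:24 WJQ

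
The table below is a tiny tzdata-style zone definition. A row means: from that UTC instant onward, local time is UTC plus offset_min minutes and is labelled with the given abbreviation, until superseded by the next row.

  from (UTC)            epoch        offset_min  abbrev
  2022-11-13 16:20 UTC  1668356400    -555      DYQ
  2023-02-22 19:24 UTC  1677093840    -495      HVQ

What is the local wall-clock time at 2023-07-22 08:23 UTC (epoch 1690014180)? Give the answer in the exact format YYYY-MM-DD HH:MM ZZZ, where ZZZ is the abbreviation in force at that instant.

Query: 2023-07-22 08:23 UTC
Rule 2/2 (HVQ, -08:15): 2023-02-22 19:24 UTC ≤ query < +∞
8·60 + 23 - 495 = 8 min
8 = 0·1440 + 8; 8 = 0·60 + 8 → 00:08, same day
→ 2023-07-22 00:08 HVQ

2023-07-22 00:08 HVQ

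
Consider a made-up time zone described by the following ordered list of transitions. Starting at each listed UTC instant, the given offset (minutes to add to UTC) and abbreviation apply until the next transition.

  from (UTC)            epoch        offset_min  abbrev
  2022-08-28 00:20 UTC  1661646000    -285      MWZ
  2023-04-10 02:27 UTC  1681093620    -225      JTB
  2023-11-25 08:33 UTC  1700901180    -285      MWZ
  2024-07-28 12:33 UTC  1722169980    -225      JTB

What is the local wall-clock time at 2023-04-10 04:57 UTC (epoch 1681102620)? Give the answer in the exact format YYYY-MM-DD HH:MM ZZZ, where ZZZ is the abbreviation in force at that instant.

Query: 2023-04-10 04:57 UTC
Rule 2/4 (JTB, -03:45): 2023-04-10 02:27 UTC ≤ query < 2023-11-25 08:33 UTC
4·60 + 57 - 225 = 72 min
72 = 0·1440 + 72; 72 = 1·60 + 12 → 01:12, same day
→ 2023-04-10 01:12 JTB

2023-04-10 01:12 JTB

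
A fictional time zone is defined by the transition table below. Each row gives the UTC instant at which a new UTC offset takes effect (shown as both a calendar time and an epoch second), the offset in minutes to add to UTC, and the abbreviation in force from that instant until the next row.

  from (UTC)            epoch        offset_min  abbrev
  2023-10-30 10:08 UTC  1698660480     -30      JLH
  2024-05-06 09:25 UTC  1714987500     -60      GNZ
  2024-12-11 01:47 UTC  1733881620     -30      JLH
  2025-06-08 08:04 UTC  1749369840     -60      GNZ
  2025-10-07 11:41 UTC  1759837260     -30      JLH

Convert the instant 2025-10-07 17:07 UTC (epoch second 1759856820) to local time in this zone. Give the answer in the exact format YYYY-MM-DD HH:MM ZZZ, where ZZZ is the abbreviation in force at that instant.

Query: 2025-10-07 17:07 UTC
Rule 5/5 (JLH, -00:30): 2025-10-07 11:41 UTC ≤ query < +∞
17·60 + 7 - 30 = 997 min
997 = 0·1440 + 997; 997 = 16·60 + 37 → 16:37, same day
→ 2025-10-07 16:37 JLH

2025-10-07 16:37 JLH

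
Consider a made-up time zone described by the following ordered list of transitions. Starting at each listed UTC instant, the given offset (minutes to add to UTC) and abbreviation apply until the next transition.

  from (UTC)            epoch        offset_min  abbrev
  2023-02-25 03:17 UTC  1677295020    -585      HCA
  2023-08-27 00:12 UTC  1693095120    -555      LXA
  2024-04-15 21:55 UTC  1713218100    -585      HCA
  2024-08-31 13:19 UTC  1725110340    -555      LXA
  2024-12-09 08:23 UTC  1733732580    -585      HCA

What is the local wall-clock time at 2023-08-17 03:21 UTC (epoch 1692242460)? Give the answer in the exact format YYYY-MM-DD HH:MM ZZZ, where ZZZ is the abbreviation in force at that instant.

2023-08-16 17:36 HCA

Query: 2023-08-17 03:21 UTC
Rule 1/5 (HCA, -09:45): 2023-02-25 03:17 UTC ≤ query < 2023-08-27 00:12 UTC
3·60 + 21 - 585 = -384 min
-384 = -1·1440 + 1056; 1056 = 17·60 + 36 → 17:36, 2023-08-17 - 1 day = 2023-08-16
→ 2023-08-16 17:36 HCA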